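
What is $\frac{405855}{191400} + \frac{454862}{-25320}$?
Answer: $- \frac{4412893}{278520} \approx -15.844$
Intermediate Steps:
$\frac{405855}{191400} + \frac{454862}{-25320} = 405855 \cdot \frac{1}{191400} + 454862 \left(- \frac{1}{25320}\right) = \frac{933}{440} - \frac{227431}{12660} = - \frac{4412893}{278520}$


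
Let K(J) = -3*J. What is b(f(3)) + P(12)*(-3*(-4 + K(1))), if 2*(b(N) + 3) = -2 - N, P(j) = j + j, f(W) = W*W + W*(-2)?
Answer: 997/2 ≈ 498.50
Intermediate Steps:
f(W) = W² - 2*W
P(j) = 2*j
b(N) = -4 - N/2 (b(N) = -3 + (-2 - N)/2 = -3 + (-1 - N/2) = -4 - N/2)
b(f(3)) + P(12)*(-3*(-4 + K(1))) = (-4 - 3*(-2 + 3)/2) + (2*12)*(-3*(-4 - 3*1)) = (-4 - 3/2) + 24*(-3*(-4 - 3)) = (-4 - ½*3) + 24*(-3*(-7)) = (-4 - 3/2) + 24*21 = -11/2 + 504 = 997/2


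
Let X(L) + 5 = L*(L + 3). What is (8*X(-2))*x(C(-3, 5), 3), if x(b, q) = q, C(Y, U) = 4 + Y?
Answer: -168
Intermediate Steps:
X(L) = -5 + L*(3 + L) (X(L) = -5 + L*(L + 3) = -5 + L*(3 + L))
(8*X(-2))*x(C(-3, 5), 3) = (8*(-5 + (-2)² + 3*(-2)))*3 = (8*(-5 + 4 - 6))*3 = (8*(-7))*3 = -56*3 = -168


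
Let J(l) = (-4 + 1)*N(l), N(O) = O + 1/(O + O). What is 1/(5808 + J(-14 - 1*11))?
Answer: 50/294153 ≈ 0.00016998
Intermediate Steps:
N(O) = O + 1/(2*O)
J(l) = -3*l - 3/(2*l) (J(l) = (-4 + 1)*(l + 1/(2*l)) = -3*(l + 1/(2*l)) = -3*l - 3/(2*l))
1/(5808 + J(-14 - 1*11)) = 1/(5808 + (-3*(-14 - 1*11) - 3/(2*(-14 - 1*11)))) = 1/(5808 + (-3*(-14 - 11) - 3/(2*(-14 - 11)))) = 1/(5808 + (-3*(-25) - 3/2/(-25))) = 1/(5808 + (75 - 3/2*(-1/25))) = 1/(5808 + (75 + 3/50)) = 1/(5808 + 3753/50) = 1/(294153/50) = 50/294153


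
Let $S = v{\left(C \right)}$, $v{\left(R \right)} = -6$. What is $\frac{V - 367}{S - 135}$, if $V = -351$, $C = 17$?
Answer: $\frac{718}{141} \approx 5.0922$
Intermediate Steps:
$S = -6$
$\frac{V - 367}{S - 135} = \frac{-351 - 367}{-6 - 135} = - \frac{718}{-141} = \left(-718\right) \left(- \frac{1}{141}\right) = \frac{718}{141}$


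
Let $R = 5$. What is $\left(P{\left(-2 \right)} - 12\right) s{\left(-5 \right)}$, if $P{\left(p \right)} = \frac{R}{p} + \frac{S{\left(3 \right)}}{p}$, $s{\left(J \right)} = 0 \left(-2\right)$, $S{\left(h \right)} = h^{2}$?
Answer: $0$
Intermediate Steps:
$s{\left(J \right)} = 0$
$P{\left(p \right)} = \frac{14}{p}$ ($P{\left(p \right)} = \frac{5}{p} + \frac{3^{2}}{p} = \frac{5}{p} + \frac{9}{p} = \frac{14}{p}$)
$\left(P{\left(-2 \right)} - 12\right) s{\left(-5 \right)} = \left(\frac{14}{-2} - 12\right) 0 = \left(14 \left(- \frac{1}{2}\right) - 12\right) 0 = \left(-7 - 12\right) 0 = \left(-19\right) 0 = 0$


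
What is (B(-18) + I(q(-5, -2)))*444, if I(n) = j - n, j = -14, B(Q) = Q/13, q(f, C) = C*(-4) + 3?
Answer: -152292/13 ≈ -11715.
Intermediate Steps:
q(f, C) = 3 - 4*C (q(f, C) = -4*C + 3 = 3 - 4*C)
B(Q) = Q/13 (B(Q) = Q*(1/13) = Q/13)
I(n) = -14 - n
(B(-18) + I(q(-5, -2)))*444 = ((1/13)*(-18) + (-14 - (3 - 4*(-2))))*444 = (-18/13 + (-14 - (3 + 8)))*444 = (-18/13 + (-14 - 1*11))*444 = (-18/13 + (-14 - 11))*444 = (-18/13 - 25)*444 = -343/13*444 = -152292/13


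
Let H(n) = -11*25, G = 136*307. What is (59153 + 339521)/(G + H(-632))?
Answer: 398674/41477 ≈ 9.6119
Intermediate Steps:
G = 41752
H(n) = -275
(59153 + 339521)/(G + H(-632)) = (59153 + 339521)/(41752 - 275) = 398674/41477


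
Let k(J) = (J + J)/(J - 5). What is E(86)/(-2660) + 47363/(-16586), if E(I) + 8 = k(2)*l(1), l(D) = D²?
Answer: -13481869/4727010 ≈ -2.8521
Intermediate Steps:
k(J) = 2*J/(-5 + J) (k(J) = (2*J)/(-5 + J) = 2*J/(-5 + J))
E(I) = -28/3 (E(I) = -8 + (2*2/(-5 + 2))*1² = -8 + (2*2/(-3))*1 = -8 + (2*2*(-⅓))*1 = -8 - 4/3*1 = -8 - 4/3 = -28/3)
E(86)/(-2660) + 47363/(-16586) = -28/3/(-2660) + 47363/(-16586) = -28/3*(-1/2660) + 47363*(-1/16586) = 1/285 - 47363/16586 = -13481869/4727010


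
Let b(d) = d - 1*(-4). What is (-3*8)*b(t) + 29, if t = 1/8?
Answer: -70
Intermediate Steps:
t = 1/8 (t = 1*(1/8) = 1/8 ≈ 0.12500)
b(d) = 4 + d (b(d) = d + 4 = 4 + d)
(-3*8)*b(t) + 29 = (-3*8)*(4 + 1/8) + 29 = -24*33/8 + 29 = -99 + 29 = -70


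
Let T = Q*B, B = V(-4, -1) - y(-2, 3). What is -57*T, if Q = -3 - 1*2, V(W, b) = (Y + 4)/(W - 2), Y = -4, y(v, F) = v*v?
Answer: -1140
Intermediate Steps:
y(v, F) = v²
V(W, b) = 0 (V(W, b) = (-4 + 4)/(W - 2) = 0/(-2 + W) = 0)
Q = -5 (Q = -3 - 2 = -5)
B = -4 (B = 0 - 1*(-2)² = 0 - 1*4 = 0 - 4 = -4)
T = 20 (T = -5*(-4) = 20)
-57*T = -57*20 = -1140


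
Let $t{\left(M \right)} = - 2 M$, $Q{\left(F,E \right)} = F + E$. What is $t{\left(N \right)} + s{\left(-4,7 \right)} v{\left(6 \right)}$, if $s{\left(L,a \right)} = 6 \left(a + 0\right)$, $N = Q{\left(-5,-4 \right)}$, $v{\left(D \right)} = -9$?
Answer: $-360$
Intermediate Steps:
$Q{\left(F,E \right)} = E + F$
$N = -9$ ($N = -4 - 5 = -9$)
$s{\left(L,a \right)} = 6 a$
$t{\left(N \right)} + s{\left(-4,7 \right)} v{\left(6 \right)} = \left(-2\right) \left(-9\right) + 6 \cdot 7 \left(-9\right) = 18 + 42 \left(-9\right) = 18 - 378 = -360$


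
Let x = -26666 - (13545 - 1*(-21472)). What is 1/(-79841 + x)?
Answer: -1/141524 ≈ -7.0659e-6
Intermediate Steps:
x = -61683 (x = -26666 - (13545 + 21472) = -26666 - 1*35017 = -26666 - 35017 = -61683)
1/(-79841 + x) = 1/(-79841 - 61683) = 1/(-141524) = -1/141524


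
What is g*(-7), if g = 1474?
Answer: -10318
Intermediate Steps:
g*(-7) = 1474*(-7) = -10318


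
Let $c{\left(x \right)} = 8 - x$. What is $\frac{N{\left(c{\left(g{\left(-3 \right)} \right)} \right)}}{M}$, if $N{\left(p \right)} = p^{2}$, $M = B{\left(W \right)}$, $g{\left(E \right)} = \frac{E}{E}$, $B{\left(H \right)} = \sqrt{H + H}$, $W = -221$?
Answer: $- \frac{49 i \sqrt{442}}{442} \approx - 2.3307 i$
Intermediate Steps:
$B{\left(H \right)} = \sqrt{2} \sqrt{H}$ ($B{\left(H \right)} = \sqrt{2 H} = \sqrt{2} \sqrt{H}$)
$g{\left(E \right)} = 1$
$M = i \sqrt{442}$ ($M = \sqrt{2} \sqrt{-221} = \sqrt{2} i \sqrt{221} = i \sqrt{442} \approx 21.024 i$)
$\frac{N{\left(c{\left(g{\left(-3 \right)} \right)} \right)}}{M} = \frac{\left(8 - 1\right)^{2}}{i \sqrt{442}} = \left(8 - 1\right)^{2} \left(- \frac{i \sqrt{442}}{442}\right) = 7^{2} \left(- \frac{i \sqrt{442}}{442}\right) = 49 \left(- \frac{i \sqrt{442}}{442}\right) = - \frac{49 i \sqrt{442}}{442}$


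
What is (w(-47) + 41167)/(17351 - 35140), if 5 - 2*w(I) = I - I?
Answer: -82339/35578 ≈ -2.3143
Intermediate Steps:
w(I) = 5/2 (w(I) = 5/2 - (I - I)/2 = 5/2 - ½*0 = 5/2 + 0 = 5/2)
(w(-47) + 41167)/(17351 - 35140) = (5/2 + 41167)/(17351 - 35140) = (82339/2)/(-17789) = (82339/2)*(-1/17789) = -82339/35578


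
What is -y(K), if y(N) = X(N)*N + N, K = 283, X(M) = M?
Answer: -80372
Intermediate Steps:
y(N) = N + N² (y(N) = N*N + N = N² + N = N + N²)
-y(K) = -283*(1 + 283) = -283*284 = -1*80372 = -80372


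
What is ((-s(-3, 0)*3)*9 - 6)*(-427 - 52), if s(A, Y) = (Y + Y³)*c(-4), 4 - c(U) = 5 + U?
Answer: 2874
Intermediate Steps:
c(U) = -1 - U (c(U) = 4 - (5 + U) = 4 + (-5 - U) = -1 - U)
s(A, Y) = 3*Y + 3*Y³ (s(A, Y) = (Y + Y³)*(-1 - 1*(-4)) = (Y + Y³)*(-1 + 4) = (Y + Y³)*3 = 3*Y + 3*Y³)
((-s(-3, 0)*3)*9 - 6)*(-427 - 52) = ((-3*0*(1 + 0²)*3)*9 - 6)*(-427 - 52) = ((-3*0*(1 + 0)*3)*9 - 6)*(-479) = ((-3*0*3)*9 - 6)*(-479) = ((-1*0*3)*9 - 6)*(-479) = ((0*3)*9 - 6)*(-479) = (0*9 - 6)*(-479) = (0 - 6)*(-479) = -6*(-479) = 2874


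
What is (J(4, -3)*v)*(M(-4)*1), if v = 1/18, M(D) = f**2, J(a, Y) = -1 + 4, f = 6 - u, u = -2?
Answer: 32/3 ≈ 10.667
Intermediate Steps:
f = 8 (f = 6 - 1*(-2) = 6 + 2 = 8)
J(a, Y) = 3
M(D) = 64 (M(D) = 8**2 = 64)
v = 1/18 ≈ 0.055556
(J(4, -3)*v)*(M(-4)*1) = (3*(1/18))*(64*1) = (1/6)*64 = 32/3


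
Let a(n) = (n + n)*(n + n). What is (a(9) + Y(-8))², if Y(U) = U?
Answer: 99856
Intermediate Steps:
a(n) = 4*n² (a(n) = (2*n)*(2*n) = 4*n²)
(a(9) + Y(-8))² = (4*9² - 8)² = (4*81 - 8)² = (324 - 8)² = 316² = 99856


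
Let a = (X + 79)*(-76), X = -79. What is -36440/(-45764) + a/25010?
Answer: 9110/11441 ≈ 0.79626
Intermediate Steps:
a = 0 (a = (-79 + 79)*(-76) = 0*(-76) = 0)
-36440/(-45764) + a/25010 = -36440/(-45764) + 0/25010 = -36440*(-1/45764) + 0*(1/25010) = 9110/11441 + 0 = 9110/11441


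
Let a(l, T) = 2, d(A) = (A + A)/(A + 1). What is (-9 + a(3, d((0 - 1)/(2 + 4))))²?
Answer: 49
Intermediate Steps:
d(A) = 2*A/(1 + A) (d(A) = (2*A)/(1 + A) = 2*A/(1 + A))
(-9 + a(3, d((0 - 1)/(2 + 4))))² = (-9 + 2)² = (-7)² = 49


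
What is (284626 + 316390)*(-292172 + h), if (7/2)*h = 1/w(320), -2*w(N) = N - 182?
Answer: -84814823783248/483 ≈ -1.7560e+11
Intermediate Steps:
w(N) = 91 - N/2 (w(N) = -(N - 182)/2 = -(-182 + N)/2 = 91 - N/2)
h = -2/483 (h = 2/(7*(91 - ½*320)) = 2/(7*(91 - 160)) = (2/7)/(-69) = (2/7)*(-1/69) = -2/483 ≈ -0.0041408)
(284626 + 316390)*(-292172 + h) = (284626 + 316390)*(-292172 - 2/483) = 601016*(-141119078/483) = -84814823783248/483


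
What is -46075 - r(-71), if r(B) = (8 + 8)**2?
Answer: -46331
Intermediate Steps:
r(B) = 256 (r(B) = 16**2 = 256)
-46075 - r(-71) = -46075 - 1*256 = -46075 - 256 = -46331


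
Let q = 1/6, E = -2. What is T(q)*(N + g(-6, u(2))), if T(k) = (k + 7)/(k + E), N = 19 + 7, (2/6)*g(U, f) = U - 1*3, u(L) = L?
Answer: 43/11 ≈ 3.9091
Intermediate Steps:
g(U, f) = -9 + 3*U (g(U, f) = 3*(U - 1*3) = 3*(U - 3) = 3*(-3 + U) = -9 + 3*U)
N = 26
q = 1/6 ≈ 0.16667
T(k) = (7 + k)/(-2 + k) (T(k) = (k + 7)/(k - 2) = (7 + k)/(-2 + k))
T(q)*(N + g(-6, u(2))) = ((7 + 1/6)/(-2 + 1/6))*(26 + (-9 + 3*(-6))) = ((43/6)/(-11/6))*(26 + (-9 - 18)) = (-6/11*43/6)*(26 - 27) = -43/11*(-1) = 43/11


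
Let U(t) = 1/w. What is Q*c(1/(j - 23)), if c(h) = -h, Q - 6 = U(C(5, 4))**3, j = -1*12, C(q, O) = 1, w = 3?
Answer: 163/945 ≈ 0.17249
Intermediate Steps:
U(t) = 1/3
j = -12
Q = 163/27 (Q = 6 + (1/3)**3 = 6 + 1/27 = 163/27 ≈ 6.0370)
Q*c(1/(j - 23)) = 163*(-1/(-12 - 23))/27 = 163*(-1/(-35))/27 = 163*(-1*(-1/35))/27 = (163/27)*(1/35) = 163/945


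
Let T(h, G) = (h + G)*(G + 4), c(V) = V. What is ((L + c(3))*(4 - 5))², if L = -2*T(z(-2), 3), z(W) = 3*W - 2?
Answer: 5329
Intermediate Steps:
z(W) = -2 + 3*W
T(h, G) = (4 + G)*(G + h) (T(h, G) = (G + h)*(4 + G) = (4 + G)*(G + h))
L = 70 (L = -2*(3² + 4*3 + 4*(-2 + 3*(-2)) + 3*(-2 + 3*(-2))) = -2*(9 + 12 + 4*(-2 - 6) + 3*(-2 - 6)) = -2*(9 + 12 + 4*(-8) + 3*(-8)) = -2*(9 + 12 - 32 - 24) = -2*(-35) = 70)
((L + c(3))*(4 - 5))² = ((70 + 3)*(4 - 5))² = (73*(-1))² = (-73)² = 5329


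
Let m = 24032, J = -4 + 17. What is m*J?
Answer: 312416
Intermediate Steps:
J = 13
m*J = 24032*13 = 312416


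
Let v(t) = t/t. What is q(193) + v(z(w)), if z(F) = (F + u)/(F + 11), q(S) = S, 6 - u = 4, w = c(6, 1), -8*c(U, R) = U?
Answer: 194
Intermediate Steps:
c(U, R) = -U/8
w = -3/4 (w = -1/8*6 = -3/4 ≈ -0.75000)
u = 2 (u = 6 - 1*4 = 6 - 4 = 2)
z(F) = (2 + F)/(11 + F) (z(F) = (F + 2)/(F + 11) = (2 + F)/(11 + F))
v(t) = 1
q(193) + v(z(w)) = 193 + 1 = 194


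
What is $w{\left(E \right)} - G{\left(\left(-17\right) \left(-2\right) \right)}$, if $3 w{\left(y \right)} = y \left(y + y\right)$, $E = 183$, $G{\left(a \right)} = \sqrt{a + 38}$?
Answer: $22326 - 6 \sqrt{2} \approx 22318.0$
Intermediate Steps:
$G{\left(a \right)} = \sqrt{38 + a}$
$w{\left(y \right)} = \frac{2 y^{2}}{3}$ ($w{\left(y \right)} = \frac{y \left(y + y\right)}{3} = \frac{y 2 y}{3} = \frac{2 y^{2}}{3}$)
$w{\left(E \right)} - G{\left(\left(-17\right) \left(-2\right) \right)} = \frac{2 \cdot 183^{2}}{3} - \sqrt{38 - -34} = \frac{2}{3} \cdot 33489 - \sqrt{38 + 34} = 22326 - \sqrt{72} = 22326 - 6 \sqrt{2}$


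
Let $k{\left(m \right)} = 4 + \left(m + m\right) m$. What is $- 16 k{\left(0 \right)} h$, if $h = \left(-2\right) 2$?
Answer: $256$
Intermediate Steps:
$k{\left(m \right)} = 4 + 2 m^{2}$ ($k{\left(m \right)} = 4 + 2 m m = 4 + 2 m^{2}$)
$h = -4$
$- 16 k{\left(0 \right)} h = - 16 \left(4 + 2 \cdot 0^{2}\right) \left(-4\right) = - 16 \left(4 + 2 \cdot 0\right) \left(-4\right) = - 16 \left(4 + 0\right) \left(-4\right) = \left(-16\right) 4 \left(-4\right) = \left(-64\right) \left(-4\right) = 256$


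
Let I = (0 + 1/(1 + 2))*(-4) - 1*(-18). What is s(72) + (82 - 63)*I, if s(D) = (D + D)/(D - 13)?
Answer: 56482/177 ≈ 319.11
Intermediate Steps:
I = 50/3 (I = (0 + 1/3)*(-4) + 18 = (0 + ⅓)*(-4) + 18 = (⅓)*(-4) + 18 = -4/3 + 18 = 50/3 ≈ 16.667)
s(D) = 2*D/(-13 + D) (s(D) = (2*D)/(-13 + D) = 2*D/(-13 + D))
s(72) + (82 - 63)*I = 2*72/(-13 + 72) + (82 - 63)*(50/3) = 2*72/59 + 19*(50/3) = 2*72*(1/59) + 950/3 = 144/59 + 950/3 = 56482/177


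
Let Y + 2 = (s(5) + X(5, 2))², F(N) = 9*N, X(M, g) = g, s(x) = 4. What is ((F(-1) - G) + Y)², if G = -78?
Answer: 10609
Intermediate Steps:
Y = 34 (Y = -2 + (4 + 2)² = -2 + 6² = -2 + 36 = 34)
((F(-1) - G) + Y)² = ((9*(-1) - 1*(-78)) + 34)² = ((-9 + 78) + 34)² = (69 + 34)² = 103² = 10609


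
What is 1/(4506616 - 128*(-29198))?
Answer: 1/8243960 ≈ 1.2130e-7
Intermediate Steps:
1/(4506616 - 128*(-29198)) = 1/(4506616 + 3737344) = 1/8243960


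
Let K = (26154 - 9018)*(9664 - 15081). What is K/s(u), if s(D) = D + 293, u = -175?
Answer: -46412856/59 ≈ -7.8666e+5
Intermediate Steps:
s(D) = 293 + D
K = -92825712 (K = 17136*(-5417) = -92825712)
K/s(u) = -92825712/(293 - 175) = -92825712/118 = -92825712*1/118 = -46412856/59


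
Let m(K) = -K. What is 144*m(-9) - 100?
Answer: 1196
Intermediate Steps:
144*m(-9) - 100 = 144*(-1*(-9)) - 100 = 144*9 - 100 = 1296 - 100 = 1196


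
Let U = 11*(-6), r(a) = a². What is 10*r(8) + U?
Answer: 574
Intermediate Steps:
U = -66
10*r(8) + U = 10*8² - 66 = 10*64 - 66 = 640 - 66 = 574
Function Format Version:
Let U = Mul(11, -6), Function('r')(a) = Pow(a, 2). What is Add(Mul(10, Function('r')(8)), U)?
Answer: 574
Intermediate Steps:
U = -66
Add(Mul(10, Function('r')(8)), U) = Add(Mul(10, Pow(8, 2)), -66) = Add(Mul(10, 64), -66) = Add(640, -66) = 574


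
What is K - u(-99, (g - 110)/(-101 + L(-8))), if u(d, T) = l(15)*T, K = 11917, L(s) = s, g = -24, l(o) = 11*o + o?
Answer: 1274833/109 ≈ 11696.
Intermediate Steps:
l(o) = 12*o
u(d, T) = 180*T (u(d, T) = (12*15)*T = 180*T)
K - u(-99, (g - 110)/(-101 + L(-8))) = 11917 - 180*(-24 - 110)/(-101 - 8) = 11917 - 180*(-134/(-109)) = 11917 - 180*(-134*(-1/109)) = 11917 - 180*134/109 = 11917 - 1*24120/109 = 11917 - 24120/109 = 1274833/109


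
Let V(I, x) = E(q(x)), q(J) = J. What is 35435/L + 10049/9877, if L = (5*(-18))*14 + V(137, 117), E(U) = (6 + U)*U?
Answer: 481944914/129694887 ≈ 3.7160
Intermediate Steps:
E(U) = U*(6 + U)
V(I, x) = x*(6 + x)
L = 13131 (L = (5*(-18))*14 + 117*(6 + 117) = -90*14 + 117*123 = -1260 + 14391 = 13131)
35435/L + 10049/9877 = 35435/13131 + 10049/9877 = 481944914/129694887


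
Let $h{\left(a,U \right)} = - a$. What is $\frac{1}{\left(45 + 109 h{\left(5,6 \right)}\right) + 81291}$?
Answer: $\frac{1}{80791} \approx 1.2378 \cdot 10^{-5}$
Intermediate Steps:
$\frac{1}{\left(45 + 109 h{\left(5,6 \right)}\right) + 81291} = \frac{1}{\left(45 + 109 \left(\left(-1\right) 5\right)\right) + 81291} = \frac{1}{\left(45 + 109 \left(-5\right)\right) + 81291} = \frac{1}{\left(45 - 545\right) + 81291} = \frac{1}{-500 + 81291} = \frac{1}{80791}$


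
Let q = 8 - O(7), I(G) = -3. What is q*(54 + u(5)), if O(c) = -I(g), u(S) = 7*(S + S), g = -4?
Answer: 620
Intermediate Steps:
u(S) = 14*S (u(S) = 7*(2*S) = 14*S)
O(c) = 3 (O(c) = -1*(-3) = 3)
q = 5 (q = 8 - 1*3 = 8 - 3 = 5)
q*(54 + u(5)) = 5*(54 + 14*5) = 5*(54 + 70) = 5*124 = 620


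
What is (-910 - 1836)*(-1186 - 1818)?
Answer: 8248984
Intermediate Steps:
(-910 - 1836)*(-1186 - 1818) = -2746*(-3004) = 8248984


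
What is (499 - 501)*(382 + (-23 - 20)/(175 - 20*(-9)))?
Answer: -271134/355 ≈ -763.76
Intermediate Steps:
(499 - 501)*(382 + (-23 - 20)/(175 - 20*(-9))) = -2*(382 - 43/(175 + 180)) = -2*(382 - 43/355) = -2*135567/355 = -271134/355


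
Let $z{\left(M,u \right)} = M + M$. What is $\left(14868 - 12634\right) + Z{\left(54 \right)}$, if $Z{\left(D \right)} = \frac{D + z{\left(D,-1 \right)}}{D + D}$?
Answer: $\frac{4471}{2} \approx 2235.5$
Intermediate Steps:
$z{\left(M,u \right)} = 2 M$
$Z{\left(D \right)} = \frac{3}{2}$ ($Z{\left(D \right)} = \frac{D + 2 D}{D + D} = \frac{3 D}{2 D} = 3 D \frac{1}{2 D} = \frac{3}{2}$)
$\left(14868 - 12634\right) + Z{\left(54 \right)} = \left(14868 - 12634\right) + \frac{3}{2} = 2234 + \frac{3}{2} = \frac{4471}{2}$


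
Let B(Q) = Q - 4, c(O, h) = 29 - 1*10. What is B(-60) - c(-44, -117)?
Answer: -83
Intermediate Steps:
c(O, h) = 19 (c(O, h) = 29 - 10 = 19)
B(Q) = -4 + Q
B(-60) - c(-44, -117) = (-4 - 60) - 1*19 = -64 - 19 = -83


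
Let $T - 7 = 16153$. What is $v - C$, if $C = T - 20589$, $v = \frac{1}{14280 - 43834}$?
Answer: $\frac{130894665}{29554} \approx 4429.0$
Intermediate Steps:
$T = 16160$ ($T = 7 + 16153 = 16160$)
$v = - \frac{1}{29554}$ ($v = \frac{1}{-29554} = - \frac{1}{29554} \approx -3.3836 \cdot 10^{-5}$)
$C = -4429$ ($C = 16160 - 20589 = -4429$)
$v - C = - \frac{1}{29554} - -4429 = - \frac{1}{29554} + 4429 = \frac{130894665}{29554}$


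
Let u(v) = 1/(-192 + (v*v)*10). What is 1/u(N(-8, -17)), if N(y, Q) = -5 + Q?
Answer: 4648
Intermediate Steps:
u(v) = 1/(-192 + 10*v²) (u(v) = 1/(-192 + v²*10) = 1/(-192 + 10*v²))
1/u(N(-8, -17)) = 1/(1/(2*(-96 + 5*(-5 - 17)²))) = 1/(1/(2*(-96 + 5*(-22)²))) = 1/(1/(2*(-96 + 5*484))) = 1/(1/(2*(-96 + 2420))) = 1/((½)/2324) = 1/((½)*(1/2324)) = 1/(1/4648) = 4648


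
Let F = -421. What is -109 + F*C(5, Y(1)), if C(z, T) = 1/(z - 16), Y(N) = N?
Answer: -778/11 ≈ -70.727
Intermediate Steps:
C(z, T) = 1/(-16 + z)
-109 + F*C(5, Y(1)) = -109 - 421/(-16 + 5) = -109 - 421/(-11) = -109 - 421*(-1/11) = -109 + 421/11 = -778/11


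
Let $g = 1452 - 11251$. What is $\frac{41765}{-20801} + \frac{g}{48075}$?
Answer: $- \frac{2211681374}{1000008075} \approx -2.2117$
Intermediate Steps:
$g = -9799$ ($g = 1452 - 11251 = -9799$)
$\frac{41765}{-20801} + \frac{g}{48075} = \frac{41765}{-20801} - \frac{9799}{48075} = 41765 \left(- \frac{1}{20801}\right) - \frac{9799}{48075} = - \frac{41765}{20801} - \frac{9799}{48075} = - \frac{2211681374}{1000008075}$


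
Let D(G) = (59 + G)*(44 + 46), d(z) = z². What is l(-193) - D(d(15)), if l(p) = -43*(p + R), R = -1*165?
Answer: -10166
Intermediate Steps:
D(G) = 5310 + 90*G (D(G) = (59 + G)*90 = 5310 + 90*G)
R = -165
l(p) = 7095 - 43*p (l(p) = -43*(p - 165) = -43*(-165 + p) = 7095 - 43*p)
l(-193) - D(d(15)) = (7095 - 43*(-193)) - (5310 + 90*15²) = (7095 + 8299) - (5310 + 90*225) = 15394 - (5310 + 20250) = 15394 - 1*25560 = 15394 - 25560 = -10166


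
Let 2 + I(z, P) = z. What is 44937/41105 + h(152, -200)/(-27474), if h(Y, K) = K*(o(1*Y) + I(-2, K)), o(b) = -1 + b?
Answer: 407181023/188219795 ≈ 2.1633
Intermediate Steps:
I(z, P) = -2 + z
h(Y, K) = K*(-5 + Y) (h(Y, K) = K*((-1 + 1*Y) + (-2 - 2)) = K*((-1 + Y) - 4) = K*(-5 + Y))
44937/41105 + h(152, -200)/(-27474) = 44937/41105 - 200*(-5 + 152)/(-27474) = 44937*(1/41105) - 200*147*(-1/27474) = 44937/41105 - 29400*(-1/27474) = 44937/41105 + 4900/4579 = 407181023/188219795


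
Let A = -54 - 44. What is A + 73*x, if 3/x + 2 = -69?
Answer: -7177/71 ≈ -101.08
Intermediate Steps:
A = -98
x = -3/71 (x = 3/(-2 - 69) = 3/(-71) = 3*(-1/71) = -3/71 ≈ -0.042253)
A + 73*x = -98 + 73*(-3/71) = -98 - 219/71 = -7177/71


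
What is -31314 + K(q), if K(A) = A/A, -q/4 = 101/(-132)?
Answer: -31313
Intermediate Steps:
q = 101/33 (q = -404/(-132) = -404*(-1)/132 = -4*(-101/132) = 101/33 ≈ 3.0606)
K(A) = 1
-31314 + K(q) = -31314 + 1 = -31313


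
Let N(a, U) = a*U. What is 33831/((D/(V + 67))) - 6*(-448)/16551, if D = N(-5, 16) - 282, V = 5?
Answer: -6719080396/998577 ≈ -6728.7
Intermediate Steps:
N(a, U) = U*a
D = -362 (D = 16*(-5) - 282 = -80 - 282 = -362)
33831/((D/(V + 67))) - 6*(-448)/16551 = 33831/((-362/(5 + 67))) - 6*(-448)/16551 = 33831/((-362/72)) + 2688*(1/16551) = 33831/((-362*1/72)) + 896/5517 = 33831/(-181/36) + 896/5517 = 33831*(-36/181) + 896/5517 = -1217916/181 + 896/5517 = -6719080396/998577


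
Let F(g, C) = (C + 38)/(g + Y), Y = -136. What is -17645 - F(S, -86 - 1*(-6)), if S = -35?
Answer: -1005779/57 ≈ -17645.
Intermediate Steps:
F(g, C) = (38 + C)/(-136 + g) (F(g, C) = (C + 38)/(g - 136) = (38 + C)/(-136 + g))
-17645 - F(S, -86 - 1*(-6)) = -17645 - (38 + (-86 - 1*(-6)))/(-136 - 35) = -17645 - (38 + (-86 + 6))/(-171) = -17645 - (-1)*(38 - 80)/171 = -17645 - (-1)*(-42)/171 = -17645 - 1*14/57 = -17645 - 14/57 = -1005779/57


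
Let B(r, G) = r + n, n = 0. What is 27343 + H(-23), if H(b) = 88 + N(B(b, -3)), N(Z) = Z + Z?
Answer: 27385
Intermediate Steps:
B(r, G) = r (B(r, G) = r + 0 = r)
N(Z) = 2*Z
H(b) = 88 + 2*b
27343 + H(-23) = 27343 + (88 + 2*(-23)) = 27343 + (88 - 46) = 27343 + 42 = 27385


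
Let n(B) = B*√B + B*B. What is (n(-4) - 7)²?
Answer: 17 - 144*I ≈ 17.0 - 144.0*I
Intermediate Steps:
n(B) = B² + B^(3/2) (n(B) = B^(3/2) + B² = B² + B^(3/2))
(n(-4) - 7)² = (((-4)² + (-4)^(3/2)) - 7)² = ((16 - 8*I) - 7)² = (9 - 8*I)²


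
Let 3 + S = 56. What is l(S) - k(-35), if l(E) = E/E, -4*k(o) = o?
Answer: -31/4 ≈ -7.7500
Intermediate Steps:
S = 53 (S = -3 + 56 = 53)
k(o) = -o/4
l(E) = 1
l(S) - k(-35) = 1 - (-1)*(-35)/4 = 1 - 1*35/4 = 1 - 35/4 = -31/4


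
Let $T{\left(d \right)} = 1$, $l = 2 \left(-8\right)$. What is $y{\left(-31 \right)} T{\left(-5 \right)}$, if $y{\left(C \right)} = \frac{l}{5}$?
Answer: $- \frac{16}{5} \approx -3.2$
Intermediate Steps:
$l = -16$
$y{\left(C \right)} = - \frac{16}{5}$
$y{\left(-31 \right)} T{\left(-5 \right)} = \left(- \frac{16}{5}\right) 1 = - \frac{16}{5}$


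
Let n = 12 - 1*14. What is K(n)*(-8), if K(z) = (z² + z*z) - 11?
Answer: 24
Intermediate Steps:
n = -2 (n = 12 - 14 = -2)
K(z) = -11 + 2*z² (K(z) = (z² + z²) - 11 = 2*z² - 11 = -11 + 2*z²)
K(n)*(-8) = (-11 + 2*(-2)²)*(-8) = (-11 + 2*4)*(-8) = (-11 + 8)*(-8) = -3*(-8) = 24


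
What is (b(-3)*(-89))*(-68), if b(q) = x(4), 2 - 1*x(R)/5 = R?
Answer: -60520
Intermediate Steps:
x(R) = 10 - 5*R
b(q) = -10 (b(q) = 10 - 5*4 = 10 - 20 = -10)
(b(-3)*(-89))*(-68) = -10*(-89)*(-68) = 890*(-68) = -60520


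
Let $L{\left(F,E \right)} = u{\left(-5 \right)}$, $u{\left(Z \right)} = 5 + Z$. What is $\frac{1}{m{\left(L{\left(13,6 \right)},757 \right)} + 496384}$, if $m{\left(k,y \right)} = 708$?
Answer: $\frac{1}{497092} \approx 2.0117 \cdot 10^{-6}$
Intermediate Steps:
$L{\left(F,E \right)} = 0$ ($L{\left(F,E \right)} = 5 - 5 = 0$)
$\frac{1}{m{\left(L{\left(13,6 \right)},757 \right)} + 496384} = \frac{1}{708 + 496384} = \frac{1}{497092}$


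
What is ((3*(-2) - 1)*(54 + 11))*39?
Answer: -17745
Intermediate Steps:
((3*(-2) - 1)*(54 + 11))*39 = ((-6 - 1)*65)*39 = -7*65*39 = -455*39 = -17745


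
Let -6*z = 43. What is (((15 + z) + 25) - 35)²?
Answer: 169/36 ≈ 4.6944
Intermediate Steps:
z = -43/6 (z = -⅙*43 = -43/6 ≈ -7.1667)
(((15 + z) + 25) - 35)² = (((15 - 43/6) + 25) - 35)² = ((47/6 + 25) - 35)² = (197/6 - 35)² = (-13/6)² = 169/36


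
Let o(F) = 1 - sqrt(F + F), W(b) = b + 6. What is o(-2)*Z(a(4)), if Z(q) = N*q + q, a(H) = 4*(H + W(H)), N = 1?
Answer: 112 - 224*I ≈ 112.0 - 224.0*I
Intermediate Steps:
W(b) = 6 + b
a(H) = 24 + 8*H (a(H) = 4*(H + (6 + H)) = 4*(6 + 2*H) = 24 + 8*H)
Z(q) = 2*q (Z(q) = 1*q + q = q + q = 2*q)
o(F) = 1 - sqrt(2)*sqrt(F) (o(F) = 1 - sqrt(2*F) = 1 - sqrt(2)*sqrt(F))
o(-2)*Z(a(4)) = (1 - sqrt(2)*sqrt(-2))*(2*(24 + 8*4)) = (1 - sqrt(2)*I*sqrt(2))*(2*(24 + 32)) = (1 - 2*I)*(2*56) = (1 - 2*I)*112 = 112 - 224*I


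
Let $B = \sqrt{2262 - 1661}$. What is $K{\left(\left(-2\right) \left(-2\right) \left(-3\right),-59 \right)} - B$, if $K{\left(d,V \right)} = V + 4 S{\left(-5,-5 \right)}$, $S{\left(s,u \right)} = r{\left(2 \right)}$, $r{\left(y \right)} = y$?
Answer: $-51 - \sqrt{601} \approx -75.515$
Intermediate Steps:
$S{\left(s,u \right)} = 2$
$K{\left(d,V \right)} = 8 + V$ ($K{\left(d,V \right)} = V + 4 \cdot 2 = V + 8 = 8 + V$)
$B = \sqrt{601} \approx 24.515$
$K{\left(\left(-2\right) \left(-2\right) \left(-3\right),-59 \right)} - B = \left(8 - 59\right) - \sqrt{601} = -51 - \sqrt{601}$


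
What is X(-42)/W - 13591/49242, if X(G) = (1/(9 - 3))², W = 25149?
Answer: -2050792147/7430322348 ≈ -0.27600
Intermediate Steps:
X(G) = 1/36 (X(G) = (1/6)² = (⅙)² = 1/36)
X(-42)/W - 13591/49242 = (1/36)/25149 - 13591/49242 = (1/36)*(1/25149) - 13591*1/49242 = 1/905364 - 13591/49242 = -2050792147/7430322348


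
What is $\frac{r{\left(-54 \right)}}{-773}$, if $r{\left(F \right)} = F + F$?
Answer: $\frac{108}{773} \approx 0.13972$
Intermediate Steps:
$r{\left(F \right)} = 2 F$
$\frac{r{\left(-54 \right)}}{-773} = \frac{2 \left(-54\right)}{-773} = \left(-108\right) \left(- \frac{1}{773}\right) = \frac{108}{773}$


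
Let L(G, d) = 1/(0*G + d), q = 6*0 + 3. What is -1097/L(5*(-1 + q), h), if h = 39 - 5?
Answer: -37298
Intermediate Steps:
q = 3 (q = 0 + 3 = 3)
h = 34
L(G, d) = 1/d (L(G, d) = 1/(0 + d) = 1/d)
-1097/L(5*(-1 + q), h) = -1097/(1/34) = -1097/1/34 = -1097*34 = -37298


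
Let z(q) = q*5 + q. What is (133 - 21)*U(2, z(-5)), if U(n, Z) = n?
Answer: 224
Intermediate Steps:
z(q) = 6*q (z(q) = 5*q + q = 6*q)
(133 - 21)*U(2, z(-5)) = (133 - 21)*2 = 112*2 = 224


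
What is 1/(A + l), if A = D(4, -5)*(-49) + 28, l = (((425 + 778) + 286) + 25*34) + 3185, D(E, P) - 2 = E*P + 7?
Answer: 1/6091 ≈ 0.00016418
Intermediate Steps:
D(E, P) = 9 + E*P (D(E, P) = 2 + (E*P + 7) = 2 + (7 + E*P) = 9 + E*P)
l = 5524 (l = ((1203 + 286) + 850) + 3185 = (1489 + 850) + 3185 = 2339 + 3185 = 5524)
A = 567 (A = (9 + 4*(-5))*(-49) + 28 = (9 - 20)*(-49) + 28 = -11*(-49) + 28 = 539 + 28 = 567)
1/(A + l) = 1/(567 + 5524) = 1/6091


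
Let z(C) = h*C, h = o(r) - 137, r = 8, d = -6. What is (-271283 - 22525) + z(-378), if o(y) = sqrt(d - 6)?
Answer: -242022 - 756*I*sqrt(3) ≈ -2.4202e+5 - 1309.4*I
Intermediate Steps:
o(y) = 2*I*sqrt(3) (o(y) = sqrt(-6 - 6) = sqrt(-12) = 2*I*sqrt(3))
h = -137 + 2*I*sqrt(3) (h = 2*I*sqrt(3) - 137 = -137 + 2*I*sqrt(3) ≈ -137.0 + 3.4641*I)
z(C) = C*(-137 + 2*I*sqrt(3)) (z(C) = (-137 + 2*I*sqrt(3))*C = C*(-137 + 2*I*sqrt(3)))
(-271283 - 22525) + z(-378) = (-271283 - 22525) - 378*(-137 + 2*I*sqrt(3)) = -293808 + (51786 - 756*I*sqrt(3)) = -242022 - 756*I*sqrt(3)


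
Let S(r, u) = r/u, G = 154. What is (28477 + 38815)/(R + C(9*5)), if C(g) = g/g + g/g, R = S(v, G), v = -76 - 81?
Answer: 10362968/151 ≈ 68629.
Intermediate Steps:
v = -157
R = -157/154 ≈ -1.0195
C(g) = 2 (C(g) = 1 + 1 = 2)
(28477 + 38815)/(R + C(9*5)) = (28477 + 38815)/(-157/154 + 2) = 67292/(151/154) = 67292*(154/151) = 10362968/151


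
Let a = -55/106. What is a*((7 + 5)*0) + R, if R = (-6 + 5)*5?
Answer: -5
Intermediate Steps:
a = -55/106 (a = -55*1/106 = -55/106 ≈ -0.51887)
R = -5 (R = -1*5 = -5)
a*((7 + 5)*0) + R = -55*(7 + 5)*0/106 - 5 = -330*0/53 - 5 = -55/106*0 - 5 = 0 - 5 = -5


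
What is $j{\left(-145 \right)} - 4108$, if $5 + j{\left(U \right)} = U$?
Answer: $-4258$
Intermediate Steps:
$j{\left(U \right)} = -5 + U$
$j{\left(-145 \right)} - 4108 = \left(-5 - 145\right) - 4108 = -150 - 4108 = -4258$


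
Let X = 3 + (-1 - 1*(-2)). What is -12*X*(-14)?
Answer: 672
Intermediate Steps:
X = 4 (X = 3 + (-1 + 2) = 3 + 1 = 4)
-12*X*(-14) = -12*4*(-14) = -48*(-14) = 672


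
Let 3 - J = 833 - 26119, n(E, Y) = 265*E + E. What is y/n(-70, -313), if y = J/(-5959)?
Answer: 1331/5839820 ≈ 0.00022792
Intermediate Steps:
n(E, Y) = 266*E
J = 25289 (J = 3 - (833 - 26119) = 3 - 1*(-25286) = 3 + 25286 = 25289)
y = -25289/5959 (y = 25289/(-5959) = 25289*(-1/5959) = -25289/5959 ≈ -4.2438)
y/n(-70, -313) = -25289/(5959*(266*(-70))) = -25289/5959/(-18620) = -25289/5959*(-1/18620) = 1331/5839820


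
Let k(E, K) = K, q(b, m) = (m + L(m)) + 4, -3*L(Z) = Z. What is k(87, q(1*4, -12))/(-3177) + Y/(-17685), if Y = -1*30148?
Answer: 10650104/6242805 ≈ 1.7060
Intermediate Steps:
L(Z) = -Z/3
q(b, m) = 4 + 2*m/3 (q(b, m) = (m - m/3) + 4 = 2*m/3 + 4 = 4 + 2*m/3)
Y = -30148
k(87, q(1*4, -12))/(-3177) + Y/(-17685) = (4 + (⅔)*(-12))/(-3177) - 30148/(-17685) = (4 - 8)*(-1/3177) - 30148*(-1/17685) = -4*(-1/3177) + 30148/17685 = 4/3177 + 30148/17685 = 10650104/6242805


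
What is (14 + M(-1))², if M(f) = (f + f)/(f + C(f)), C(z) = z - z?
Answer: 256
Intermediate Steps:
C(z) = 0
M(f) = 2 (M(f) = (f + f)/(f + 0) = (2*f)/f = 2)
(14 + M(-1))² = (14 + 2)² = 16² = 256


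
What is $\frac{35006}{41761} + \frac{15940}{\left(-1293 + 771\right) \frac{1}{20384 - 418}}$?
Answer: $- \frac{6645377867654}{10899621} \approx -6.0969 \cdot 10^{5}$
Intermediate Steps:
$\frac{35006}{41761} + \frac{15940}{\left(-1293 + 771\right) \frac{1}{20384 - 418}} = 35006 \cdot \frac{1}{41761} + \frac{15940}{\left(-522\right) \frac{1}{19966}} = \frac{35006}{41761} + \frac{15940}{\left(-522\right) \frac{1}{19966}} = \frac{35006}{41761} + \frac{15940}{- \frac{261}{9983}} = \frac{35006}{41761} + 15940 \left(- \frac{9983}{261}\right) = \frac{35006}{41761} - \frac{159129020}{261} = - \frac{6645377867654}{10899621}$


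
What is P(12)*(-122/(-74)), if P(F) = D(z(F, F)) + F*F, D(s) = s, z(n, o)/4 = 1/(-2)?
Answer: 8662/37 ≈ 234.11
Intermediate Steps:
z(n, o) = -2 (z(n, o) = 4/(-2) = 4*(-1/2) = -2)
P(F) = -2 + F**2 (P(F) = -2 + F*F = -2 + F**2)
P(12)*(-122/(-74)) = (-2 + 12**2)*(-122/(-74)) = (-2 + 144)*(-122*(-1/74)) = 142*(61/37) = 8662/37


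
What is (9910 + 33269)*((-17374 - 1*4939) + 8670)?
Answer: -589091097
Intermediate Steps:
(9910 + 33269)*((-17374 - 1*4939) + 8670) = 43179*((-17374 - 4939) + 8670) = 43179*(-22313 + 8670) = 43179*(-13643) = -589091097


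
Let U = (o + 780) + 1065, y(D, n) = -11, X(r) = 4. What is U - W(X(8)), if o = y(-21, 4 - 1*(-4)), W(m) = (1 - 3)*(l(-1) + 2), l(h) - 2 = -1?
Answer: 1840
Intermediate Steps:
l(h) = 1 (l(h) = 2 - 1 = 1)
W(m) = -6 (W(m) = (1 - 3)*(1 + 2) = -2*3 = -6)
o = -11
U = 1834 (U = (-11 + 780) + 1065 = 769 + 1065 = 1834)
U - W(X(8)) = 1834 - 1*(-6) = 1834 + 6 = 1840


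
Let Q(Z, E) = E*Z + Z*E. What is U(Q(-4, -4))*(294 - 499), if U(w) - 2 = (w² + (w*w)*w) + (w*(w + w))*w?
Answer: -20362650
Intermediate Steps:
Q(Z, E) = 2*E*Z (Q(Z, E) = E*Z + E*Z = 2*E*Z)
U(w) = 2 + w² + 3*w³ (U(w) = 2 + ((w² + (w*w)*w) + (w*(w + w))*w) = 2 + ((w² + w²*w) + (w*(2*w))*w) = 2 + ((w² + w³) + (2*w²)*w) = 2 + ((w² + w³) + 2*w³) = 2 + (w² + 3*w³) = 2 + w² + 3*w³)
U(Q(-4, -4))*(294 - 499) = (2 + (2*(-4)*(-4))² + 3*(2*(-4)*(-4))³)*(294 - 499) = (2 + 32² + 3*32³)*(-205) = (2 + 1024 + 3*32768)*(-205) = (2 + 1024 + 98304)*(-205) = 99330*(-205) = -20362650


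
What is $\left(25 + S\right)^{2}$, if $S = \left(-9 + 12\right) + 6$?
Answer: $1156$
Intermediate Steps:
$S = 9$ ($S = 3 + 6 = 9$)
$\left(25 + S\right)^{2} = \left(25 + 9\right)^{2} = 34^{2} = 1156$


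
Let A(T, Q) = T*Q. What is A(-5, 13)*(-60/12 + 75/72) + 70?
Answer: 7855/24 ≈ 327.29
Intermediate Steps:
A(T, Q) = Q*T
A(-5, 13)*(-60/12 + 75/72) + 70 = (13*(-5))*(-60/12 + 75/72) + 70 = -65*(-60*1/12 + 75*(1/72)) + 70 = -65*(-5 + 25/24) + 70 = -65*(-95/24) + 70 = 6175/24 + 70 = 7855/24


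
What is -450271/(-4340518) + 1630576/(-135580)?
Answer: -1754124184047/147121857610 ≈ -11.923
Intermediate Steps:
-450271/(-4340518) + 1630576/(-135580) = -450271*(-1/4340518) + 1630576*(-1/135580) = 450271/4340518 - 407644/33895 = -1754124184047/147121857610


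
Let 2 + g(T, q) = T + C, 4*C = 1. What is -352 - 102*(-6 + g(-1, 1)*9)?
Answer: 5569/2 ≈ 2784.5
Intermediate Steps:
C = ¼ (C = (¼)*1 = ¼ ≈ 0.25000)
g(T, q) = -7/4 + T (g(T, q) = -2 + (T + ¼) = -2 + (¼ + T) = -7/4 + T)
-352 - 102*(-6 + g(-1, 1)*9) = -352 - 102*(-6 + (-7/4 - 1)*9) = -352 - 102*(-6 - 11/4*9) = -352 - 102*(-6 - 99/4) = -352 - 102*(-123/4) = -352 + 6273/2 = 5569/2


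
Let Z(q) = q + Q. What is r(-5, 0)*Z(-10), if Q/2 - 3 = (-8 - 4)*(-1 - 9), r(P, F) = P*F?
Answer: 0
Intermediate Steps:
r(P, F) = F*P
Q = 246 (Q = 6 + 2*((-8 - 4)*(-1 - 9)) = 6 + 2*(-12*(-10)) = 6 + 2*120 = 6 + 240 = 246)
Z(q) = 246 + q (Z(q) = q + 246 = 246 + q)
r(-5, 0)*Z(-10) = (0*(-5))*(246 - 10) = 0*236 = 0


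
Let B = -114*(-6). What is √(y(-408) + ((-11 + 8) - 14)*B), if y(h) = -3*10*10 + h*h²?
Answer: 2*I*√16982310 ≈ 8241.9*I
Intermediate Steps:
B = 684
y(h) = -300 + h³ (y(h) = -30*10 + h³ = -300 + h³)
√(y(-408) + ((-11 + 8) - 14)*B) = √((-300 + (-408)³) + ((-11 + 8) - 14)*684) = √((-300 - 67917312) + (-3 - 14)*684) = √(-67917612 - 17*684) = √(-67917612 - 11628) = √(-67929240) = 2*I*√16982310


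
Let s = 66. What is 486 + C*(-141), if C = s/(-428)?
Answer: 108657/214 ≈ 507.74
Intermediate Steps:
C = -33/214 (C = 66/(-428) = 66*(-1/428) = -33/214 ≈ -0.15421)
486 + C*(-141) = 486 - 33/214*(-141) = 486 + 4653/214 = 108657/214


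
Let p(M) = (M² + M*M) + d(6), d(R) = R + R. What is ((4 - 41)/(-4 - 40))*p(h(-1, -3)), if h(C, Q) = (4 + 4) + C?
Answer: 185/2 ≈ 92.500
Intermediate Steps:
h(C, Q) = 8 + C
d(R) = 2*R
p(M) = 12 + 2*M² (p(M) = (M² + M*M) + 2*6 = (M² + M²) + 12 = 2*M² + 12 = 12 + 2*M²)
((4 - 41)/(-4 - 40))*p(h(-1, -3)) = ((4 - 41)/(-4 - 40))*(12 + 2*(8 - 1)²) = (-37/(-44))*(12 + 2*7²) = (-37*(-1/44))*(12 + 2*49) = 37*(12 + 98)/44 = (37/44)*110 = 185/2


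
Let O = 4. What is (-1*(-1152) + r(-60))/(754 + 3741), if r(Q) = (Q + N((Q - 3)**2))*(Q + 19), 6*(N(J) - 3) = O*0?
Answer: 3489/4495 ≈ 0.77620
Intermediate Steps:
N(J) = 3 (N(J) = 3 + (4*0)/6 = 3 + (1/6)*0 = 3 + 0 = 3)
r(Q) = (3 + Q)*(19 + Q) (r(Q) = (Q + 3)*(Q + 19) = (3 + Q)*(19 + Q))
(-1*(-1152) + r(-60))/(754 + 3741) = (-1*(-1152) + (57 + (-60)**2 + 22*(-60)))/(754 + 3741) = (1152 + (57 + 3600 - 1320))/4495 = (1152 + 2337)*(1/4495) = 3489*(1/4495) = 3489/4495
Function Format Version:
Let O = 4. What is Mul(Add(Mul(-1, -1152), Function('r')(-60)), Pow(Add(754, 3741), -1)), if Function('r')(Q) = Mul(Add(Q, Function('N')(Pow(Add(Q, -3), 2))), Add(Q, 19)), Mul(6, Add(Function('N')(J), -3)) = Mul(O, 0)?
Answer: Rational(3489, 4495) ≈ 0.77620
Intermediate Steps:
Function('N')(J) = 3 (Function('N')(J) = Add(3, Mul(Rational(1, 6), Mul(4, 0))) = Add(3, Mul(Rational(1, 6), 0)) = Add(3, 0) = 3)
Function('r')(Q) = Mul(Add(3, Q), Add(19, Q)) (Function('r')(Q) = Mul(Add(Q, 3), Add(Q, 19)) = Mul(Add(3, Q), Add(19, Q)))
Mul(Add(Mul(-1, -1152), Function('r')(-60)), Pow(Add(754, 3741), -1)) = Mul(Add(Mul(-1, -1152), Add(57, Pow(-60, 2), Mul(22, -60))), Pow(Add(754, 3741), -1)) = Mul(Add(1152, Add(57, 3600, -1320)), Pow(4495, -1)) = Mul(Add(1152, 2337), Rational(1, 4495)) = Mul(3489, Rational(1, 4495)) = Rational(3489, 4495)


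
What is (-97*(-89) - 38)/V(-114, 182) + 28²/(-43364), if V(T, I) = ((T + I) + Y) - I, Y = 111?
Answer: -31059661/10841 ≈ -2865.0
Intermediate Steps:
V(T, I) = 111 + T (V(T, I) = ((T + I) + 111) - I = ((I + T) + 111) - I = (111 + I + T) - I = 111 + T)
(-97*(-89) - 38)/V(-114, 182) + 28²/(-43364) = (-97*(-89) - 38)/(111 - 114) + 28²/(-43364) = (8633 - 38)/(-3) + 784*(-1/43364) = 8595*(-⅓) - 196/10841 = -2865 - 196/10841 = -31059661/10841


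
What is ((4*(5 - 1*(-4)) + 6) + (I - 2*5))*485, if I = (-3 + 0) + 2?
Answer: 15035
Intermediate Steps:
I = -1 (I = -3 + 2 = -1)
((4*(5 - 1*(-4)) + 6) + (I - 2*5))*485 = ((4*(5 - 1*(-4)) + 6) + (-1 - 2*5))*485 = ((4*(5 + 4) + 6) + (-1 - 10))*485 = ((4*9 + 6) - 11)*485 = ((36 + 6) - 11)*485 = (42 - 11)*485 = 31*485 = 15035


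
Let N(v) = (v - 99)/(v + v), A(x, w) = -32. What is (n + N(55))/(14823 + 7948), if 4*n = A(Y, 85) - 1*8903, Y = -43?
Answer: -44683/455420 ≈ -0.098114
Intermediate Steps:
N(v) = (-99 + v)/(2*v) (N(v) = (-99 + v)/((2*v)) = (-99 + v)*(1/(2*v)) = (-99 + v)/(2*v))
n = -8935/4 (n = (-32 - 1*8903)/4 = (-32 - 8903)/4 = (¼)*(-8935) = -8935/4 ≈ -2233.8)
(n + N(55))/(14823 + 7948) = (-8935/4 + (½)*(-99 + 55)/55)/(14823 + 7948) = (-8935/4 + (½)*(1/55)*(-44))/22771 = (-8935/4 - ⅖)*(1/22771) = -44683/20*1/22771 = -44683/455420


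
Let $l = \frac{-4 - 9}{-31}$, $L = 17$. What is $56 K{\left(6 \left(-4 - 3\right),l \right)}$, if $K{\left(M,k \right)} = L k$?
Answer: $\frac{12376}{31} \approx 399.23$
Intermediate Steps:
$l = \frac{13}{31}$ ($l = \left(-4 - 9\right) \left(- \frac{1}{31}\right) = \left(-13\right) \left(- \frac{1}{31}\right) = \frac{13}{31} \approx 0.41935$)
$K{\left(M,k \right)} = 17 k$
$56 K{\left(6 \left(-4 - 3\right),l \right)} = 56 \cdot 17 \cdot \frac{13}{31} = 56 \cdot \frac{221}{31} = \frac{12376}{31}$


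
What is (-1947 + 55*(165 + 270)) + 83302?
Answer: 105280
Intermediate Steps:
(-1947 + 55*(165 + 270)) + 83302 = (-1947 + 55*435) + 83302 = (-1947 + 23925) + 83302 = 21978 + 83302 = 105280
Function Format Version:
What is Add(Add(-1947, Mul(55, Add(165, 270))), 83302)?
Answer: 105280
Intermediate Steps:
Add(Add(-1947, Mul(55, Add(165, 270))), 83302) = Add(Add(-1947, Mul(55, 435)), 83302) = Add(Add(-1947, 23925), 83302) = Add(21978, 83302) = 105280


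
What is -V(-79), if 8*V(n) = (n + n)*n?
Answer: -6241/4 ≈ -1560.3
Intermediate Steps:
V(n) = n**2/4 (V(n) = ((n + n)*n)/8 = ((2*n)*n)/8 = (2*n**2)/8 = n**2/4)
-V(-79) = -(-79)**2/4 = -6241/4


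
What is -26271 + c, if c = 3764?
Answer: -22507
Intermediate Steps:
-26271 + c = -26271 + 3764 = -22507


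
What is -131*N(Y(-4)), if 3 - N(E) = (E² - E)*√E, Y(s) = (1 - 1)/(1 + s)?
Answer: -393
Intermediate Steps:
Y(s) = 0 (Y(s) = 0/(1 + s) = 0)
N(E) = 3 - √E*(E² - E) (N(E) = 3 - (E² - E)*√E = 3 - √E*(E² - E))
-131*N(Y(-4)) = -131*(3 + 0^(3/2) - 0^(5/2)) = -131*(3 + 0 - 1*0) = -131*(3 + 0 + 0) = -131*3 = -393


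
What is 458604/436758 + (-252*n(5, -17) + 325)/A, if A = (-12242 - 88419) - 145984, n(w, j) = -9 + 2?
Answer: 2671428479/2564861355 ≈ 1.0415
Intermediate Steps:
n(w, j) = -7
A = -246645 (A = -100661 - 145984 = -246645)
458604/436758 + (-252*n(5, -17) + 325)/A = 458604/436758 + (-252*(-7) + 325)/(-246645) = 458604*(1/436758) + (1764 + 325)*(-1/246645) = 76434/72793 + 2089*(-1/246645) = 76434/72793 - 2089/246645 = 2671428479/2564861355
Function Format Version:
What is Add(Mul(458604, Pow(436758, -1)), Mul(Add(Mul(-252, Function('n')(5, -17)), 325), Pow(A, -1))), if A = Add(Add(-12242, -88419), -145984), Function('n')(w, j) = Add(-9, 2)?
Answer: Rational(2671428479, 2564861355) ≈ 1.0415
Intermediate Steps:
Function('n')(w, j) = -7
A = -246645 (A = Add(-100661, -145984) = -246645)
Add(Mul(458604, Pow(436758, -1)), Mul(Add(Mul(-252, Function('n')(5, -17)), 325), Pow(A, -1))) = Add(Mul(458604, Pow(436758, -1)), Mul(Add(Mul(-252, -7), 325), Pow(-246645, -1))) = Add(Mul(458604, Rational(1, 436758)), Mul(Add(1764, 325), Rational(-1, 246645))) = Add(Rational(76434, 72793), Mul(2089, Rational(-1, 246645))) = Add(Rational(76434, 72793), Rational(-2089, 246645)) = Rational(2671428479, 2564861355)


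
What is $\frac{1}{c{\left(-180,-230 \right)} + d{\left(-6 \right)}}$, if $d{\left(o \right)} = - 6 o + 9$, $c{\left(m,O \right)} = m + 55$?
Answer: $- \frac{1}{80} \approx -0.0125$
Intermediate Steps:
$c{\left(m,O \right)} = 55 + m$
$d{\left(o \right)} = 9 - 6 o$
$\frac{1}{c{\left(-180,-230 \right)} + d{\left(-6 \right)}} = \frac{1}{\left(55 - 180\right) + \left(9 - -36\right)} = \frac{1}{-125 + \left(9 + 36\right)} = \frac{1}{-125 + 45} = \frac{1}{-80} = - \frac{1}{80}$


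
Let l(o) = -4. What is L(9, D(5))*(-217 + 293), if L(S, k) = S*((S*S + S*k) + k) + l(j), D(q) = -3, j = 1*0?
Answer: 34580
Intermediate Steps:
j = 0
L(S, k) = -4 + S*(k + S² + S*k) (L(S, k) = S*((S*S + S*k) + k) - 4 = S*((S² + S*k) + k) - 4 = S*(k + S² + S*k) - 4 = -4 + S*(k + S² + S*k))
L(9, D(5))*(-217 + 293) = (-4 + 9³ + 9*(-3) - 3*9²)*(-217 + 293) = (-4 + 729 - 27 - 3*81)*76 = (-4 + 729 - 27 - 243)*76 = 455*76 = 34580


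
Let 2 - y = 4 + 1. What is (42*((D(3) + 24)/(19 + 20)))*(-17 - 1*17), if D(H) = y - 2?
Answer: -9044/13 ≈ -695.69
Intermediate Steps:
y = -3 (y = 2 - (4 + 1) = 2 - 1*5 = 2 - 5 = -3)
D(H) = -5 (D(H) = -3 - 2 = -5)
(42*((D(3) + 24)/(19 + 20)))*(-17 - 1*17) = (42*((-5 + 24)/(19 + 20)))*(-17 - 1*17) = (42*(19/39))*(-17 - 17) = (42*(19*(1/39)))*(-34) = (42*(19/39))*(-34) = (266/13)*(-34) = -9044/13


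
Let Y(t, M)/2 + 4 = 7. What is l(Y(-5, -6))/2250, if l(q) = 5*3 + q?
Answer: 7/750 ≈ 0.0093333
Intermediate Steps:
Y(t, M) = 6 (Y(t, M) = -8 + 2*7 = -8 + 14 = 6)
l(q) = 15 + q
l(Y(-5, -6))/2250 = (15 + 6)/2250 = 21*(1/2250) = 7/750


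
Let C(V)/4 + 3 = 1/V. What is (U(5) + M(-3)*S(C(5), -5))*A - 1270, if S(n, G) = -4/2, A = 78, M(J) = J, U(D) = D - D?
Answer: -802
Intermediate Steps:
C(V) = -12 + 4/V (C(V) = -12 + 4*(1/V) = -12 + 4/V)
U(D) = 0
S(n, G) = -2 (S(n, G) = -4*½ = -2)
(U(5) + M(-3)*S(C(5), -5))*A - 1270 = (0 - 3*(-2))*78 - 1270 = (0 + 6)*78 - 1270 = 6*78 - 1270 = 468 - 1270 = -802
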